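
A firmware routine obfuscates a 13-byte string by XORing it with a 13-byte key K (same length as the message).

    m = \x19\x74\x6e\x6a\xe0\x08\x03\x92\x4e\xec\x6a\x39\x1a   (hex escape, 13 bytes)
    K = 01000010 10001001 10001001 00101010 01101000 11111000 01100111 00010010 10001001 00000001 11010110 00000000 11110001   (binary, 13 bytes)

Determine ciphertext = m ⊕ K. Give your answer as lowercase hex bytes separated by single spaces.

XOR is its own inverse, so applying the key byte-wise gives the result directly.
19 ^ 42 = 5b
74 ^ 89 = fd
6e ^ 89 = e7
6a ^ 2a = 40
e0 ^ 68 = 88
08 ^ f8 = f0
03 ^ 67 = 64
92 ^ 12 = 80
4e ^ 89 = c7
ec ^ 01 = ed
6a ^ d6 = bc
39 ^ 00 = 39
1a ^ f1 = eb

5b fd e7 40 88 f0 64 80 c7 ed bc 39 eb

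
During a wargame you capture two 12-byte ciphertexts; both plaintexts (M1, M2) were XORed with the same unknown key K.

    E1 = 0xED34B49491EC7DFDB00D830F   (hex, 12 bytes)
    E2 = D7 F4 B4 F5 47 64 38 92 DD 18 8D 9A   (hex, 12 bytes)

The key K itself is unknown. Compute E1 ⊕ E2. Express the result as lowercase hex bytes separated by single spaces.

E1 ⊕ E2 = (M1 ⊕ K) ⊕ (M2 ⊕ K) = M1 ⊕ M2 — the shared key cancels under XOR.
byte 0: ed ⊕ d7 = 3a
byte 1: 34 ⊕ f4 = c0
byte 2: b4 ⊕ b4 = 00
byte 3: 94 ⊕ f5 = 61
byte 4: 91 ⊕ 47 = d6
byte 5: ec ⊕ 64 = 88
byte 6: 7d ⊕ 38 = 45
byte 7: fd ⊕ 92 = 6f
byte 8: b0 ⊕ dd = 6d
byte 9: 0d ⊕ 18 = 15
byte 10: 83 ⊕ 8d = 0e
byte 11: 0f ⊕ 9a = 95

3a c0 00 61 d6 88 45 6f 6d 15 0e 95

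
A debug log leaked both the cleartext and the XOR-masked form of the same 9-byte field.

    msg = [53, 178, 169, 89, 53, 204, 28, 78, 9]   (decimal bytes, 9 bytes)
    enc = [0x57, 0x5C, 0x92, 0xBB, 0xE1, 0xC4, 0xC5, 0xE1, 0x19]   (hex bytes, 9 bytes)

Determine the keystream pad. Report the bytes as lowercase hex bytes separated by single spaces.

62 ee 3b e2 d4 08 d9 af 10

Since enc = msg ⊕ pad, XORing both sides with msg gives pad = msg ⊕ enc.
35 ⊕ 57 = 62
b2 ⊕ 5c = ee
a9 ⊕ 92 = 3b
59 ⊕ bb = e2
35 ⊕ e1 = d4
cc ⊕ c4 = 08
1c ⊕ c5 = d9
4e ⊕ e1 = af
09 ⊕ 19 = 10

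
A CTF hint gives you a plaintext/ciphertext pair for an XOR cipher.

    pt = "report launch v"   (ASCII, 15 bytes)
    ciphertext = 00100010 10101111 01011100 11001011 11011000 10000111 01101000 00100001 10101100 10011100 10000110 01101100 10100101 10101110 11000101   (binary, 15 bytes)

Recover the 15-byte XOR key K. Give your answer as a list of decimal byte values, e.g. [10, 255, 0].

[80, 202, 44, 164, 170, 243, 72, 77, 205, 233, 232, 15, 205, 142, 179]

Since ciphertext = pt ⊕ K, XORing both sides with pt gives K = pt ⊕ ciphertext.
114 ^  34 =  80
101 ^ 175 = 202
112 ^  92 =  44
111 ^ 203 = 164
114 ^ 216 = 170
116 ^ 135 = 243
 32 ^ 104 =  72
108 ^  33 =  77
 97 ^ 172 = 205
117 ^ 156 = 233
110 ^ 134 = 232
 99 ^ 108 =  15
104 ^ 165 = 205
 32 ^ 174 = 142
118 ^ 197 = 179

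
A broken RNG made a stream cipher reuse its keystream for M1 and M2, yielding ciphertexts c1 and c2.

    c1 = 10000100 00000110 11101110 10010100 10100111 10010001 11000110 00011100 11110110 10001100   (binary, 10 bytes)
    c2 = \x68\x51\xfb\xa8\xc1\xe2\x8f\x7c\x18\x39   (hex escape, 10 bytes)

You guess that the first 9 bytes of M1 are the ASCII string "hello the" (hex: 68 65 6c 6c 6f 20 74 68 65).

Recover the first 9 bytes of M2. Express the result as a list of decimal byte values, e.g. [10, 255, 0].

[132, 50, 121, 80, 9, 83, 61, 8, 139]

First, c1 ⊕ c2 = (M1 ⊕ K) ⊕ (M2 ⊕ K) = M1 ⊕ M2, so the key drops out. Then M2 = (M1 ⊕ M2) ⊕ M1 over the first 9 bytes.
byte 0: (84 xor 68) xor 68 = ec xor 68 = 84
byte 1: (06 xor 51) xor 65 = 57 xor 65 = 32
byte 2: (ee xor fb) xor 6c = 15 xor 6c = 79
byte 3: (94 xor a8) xor 6c = 3c xor 6c = 50
byte 4: (a7 xor c1) xor 6f = 66 xor 6f = 09
byte 5: (91 xor e2) xor 20 = 73 xor 20 = 53
byte 6: (c6 xor 8f) xor 74 = 49 xor 74 = 3d
byte 7: (1c xor 7c) xor 68 = 60 xor 68 = 08
byte 8: (f6 xor 18) xor 65 = ee xor 65 = 8b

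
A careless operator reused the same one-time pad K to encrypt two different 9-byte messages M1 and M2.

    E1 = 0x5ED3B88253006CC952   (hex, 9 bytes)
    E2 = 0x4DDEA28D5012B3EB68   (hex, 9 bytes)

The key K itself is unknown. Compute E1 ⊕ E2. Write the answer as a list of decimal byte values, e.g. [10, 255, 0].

[19, 13, 26, 15, 3, 18, 223, 34, 58]

E1 ⊕ E2 = (M1 ⊕ K) ⊕ (M2 ⊕ K) = M1 ⊕ M2 — the shared key cancels under XOR.
 94 xor  77 =  19
211 xor 222 =  13
184 xor 162 =  26
130 xor 141 =  15
 83 xor  80 =   3
  0 xor  18 =  18
108 xor 179 = 223
201 xor 235 =  34
 82 xor 104 =  58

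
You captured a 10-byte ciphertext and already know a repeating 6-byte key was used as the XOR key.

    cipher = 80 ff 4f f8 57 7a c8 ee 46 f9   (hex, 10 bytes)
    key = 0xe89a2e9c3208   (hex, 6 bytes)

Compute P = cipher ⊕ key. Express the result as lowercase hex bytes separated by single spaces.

The 6-byte key repeats, so the effective keystream is e8 9a 2e 9c 32 08 e8 9a 2e 9c.
byte 0: 80 ⊕ e8 = 68
byte 1: ff ⊕ 9a = 65
byte 2: 4f ⊕ 2e = 61
byte 3: f8 ⊕ 9c = 64
byte 4: 57 ⊕ 32 = 65
byte 5: 7a ⊕ 08 = 72
byte 6: c8 ⊕ e8 = 20
byte 7: ee ⊕ 9a = 74
byte 8: 46 ⊕ 2e = 68
byte 9: f9 ⊕ 9c = 65

68 65 61 64 65 72 20 74 68 65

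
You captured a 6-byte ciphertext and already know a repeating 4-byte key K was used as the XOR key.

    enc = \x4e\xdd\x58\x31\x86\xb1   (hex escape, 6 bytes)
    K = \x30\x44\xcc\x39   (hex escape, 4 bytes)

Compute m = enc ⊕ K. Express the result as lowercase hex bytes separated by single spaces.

The 4-byte key repeats, so the effective keystream is 30 44 cc 39 30 44.
byte 0: 4e XOR 30 = 7e
byte 1: dd XOR 44 = 99
byte 2: 58 XOR cc = 94
byte 3: 31 XOR 39 = 08
byte 4: 86 XOR 30 = b6
byte 5: b1 XOR 44 = f5

7e 99 94 08 b6 f5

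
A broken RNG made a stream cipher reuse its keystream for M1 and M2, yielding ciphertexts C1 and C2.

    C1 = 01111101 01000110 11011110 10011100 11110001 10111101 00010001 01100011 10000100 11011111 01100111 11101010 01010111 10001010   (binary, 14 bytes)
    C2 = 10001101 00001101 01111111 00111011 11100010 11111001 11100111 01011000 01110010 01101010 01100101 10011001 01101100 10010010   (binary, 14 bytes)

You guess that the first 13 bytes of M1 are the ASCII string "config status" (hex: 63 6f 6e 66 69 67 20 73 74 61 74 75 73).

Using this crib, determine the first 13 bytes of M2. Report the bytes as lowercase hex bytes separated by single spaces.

93 24 cf c1 7a 23 d6 48 82 d4 76 06 48

First, C1 ⊕ C2 = (M1 ⊕ K) ⊕ (M2 ⊕ K) = M1 ⊕ M2, so the key drops out. Then M2 = (M1 ⊕ M2) ⊕ M1 over the first 13 bytes.
byte 0: (7d xor 8d) xor 63 = f0 xor 63 = 93
byte 1: (46 xor 0d) xor 6f = 4b xor 6f = 24
byte 2: (de xor 7f) xor 6e = a1 xor 6e = cf
byte 3: (9c xor 3b) xor 66 = a7 xor 66 = c1
byte 4: (f1 xor e2) xor 69 = 13 xor 69 = 7a
byte 5: (bd xor f9) xor 67 = 44 xor 67 = 23
byte 6: (11 xor e7) xor 20 = f6 xor 20 = d6
byte 7: (63 xor 58) xor 73 = 3b xor 73 = 48
byte 8: (84 xor 72) xor 74 = f6 xor 74 = 82
byte 9: (df xor 6a) xor 61 = b5 xor 61 = d4
byte 10: (67 xor 65) xor 74 = 02 xor 74 = 76
byte 11: (ea xor 99) xor 75 = 73 xor 75 = 06
byte 12: (57 xor 6c) xor 73 = 3b xor 73 = 48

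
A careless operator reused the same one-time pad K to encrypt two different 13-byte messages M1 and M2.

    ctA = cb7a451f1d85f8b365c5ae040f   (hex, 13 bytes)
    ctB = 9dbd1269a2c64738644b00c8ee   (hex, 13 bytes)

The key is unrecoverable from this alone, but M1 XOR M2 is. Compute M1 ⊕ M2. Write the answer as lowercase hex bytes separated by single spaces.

ctA ⊕ ctB = (M1 ⊕ K) ⊕ (M2 ⊕ K) = M1 ⊕ M2 — the shared key cancels under XOR.
cb ^ 9d = 56
7a ^ bd = c7
45 ^ 12 = 57
1f ^ 69 = 76
1d ^ a2 = bf
85 ^ c6 = 43
f8 ^ 47 = bf
b3 ^ 38 = 8b
65 ^ 64 = 01
c5 ^ 4b = 8e
ae ^ 00 = ae
04 ^ c8 = cc
0f ^ ee = e1

56 c7 57 76 bf 43 bf 8b 01 8e ae cc e1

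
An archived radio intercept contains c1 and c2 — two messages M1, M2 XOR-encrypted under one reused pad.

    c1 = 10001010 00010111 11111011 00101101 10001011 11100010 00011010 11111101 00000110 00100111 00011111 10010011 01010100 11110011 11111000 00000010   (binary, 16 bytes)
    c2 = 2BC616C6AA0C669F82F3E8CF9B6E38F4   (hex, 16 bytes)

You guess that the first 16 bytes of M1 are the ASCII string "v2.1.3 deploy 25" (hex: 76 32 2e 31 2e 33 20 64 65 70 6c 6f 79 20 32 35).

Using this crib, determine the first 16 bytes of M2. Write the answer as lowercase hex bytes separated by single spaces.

d7 e3 c3 da 0f dd 5c 06 e1 a4 9b 33 b6 bd f2 c3

First, c1 ⊕ c2 = (M1 ⊕ K) ⊕ (M2 ⊕ K) = M1 ⊕ M2, so the key drops out. Then M2 = (M1 ⊕ M2) ⊕ M1 over the first 16 bytes.
byte 0: (8a xor 2b) xor 76 = a1 xor 76 = d7
byte 1: (17 xor c6) xor 32 = d1 xor 32 = e3
byte 2: (fb xor 16) xor 2e = ed xor 2e = c3
byte 3: (2d xor c6) xor 31 = eb xor 31 = da
byte 4: (8b xor aa) xor 2e = 21 xor 2e = 0f
byte 5: (e2 xor 0c) xor 33 = ee xor 33 = dd
byte 6: (1a xor 66) xor 20 = 7c xor 20 = 5c
byte 7: (fd xor 9f) xor 64 = 62 xor 64 = 06
byte 8: (06 xor 82) xor 65 = 84 xor 65 = e1
byte 9: (27 xor f3) xor 70 = d4 xor 70 = a4
byte 10: (1f xor e8) xor 6c = f7 xor 6c = 9b
byte 11: (93 xor cf) xor 6f = 5c xor 6f = 33
byte 12: (54 xor 9b) xor 79 = cf xor 79 = b6
byte 13: (f3 xor 6e) xor 20 = 9d xor 20 = bd
byte 14: (f8 xor 38) xor 32 = c0 xor 32 = f2
byte 15: (02 xor f4) xor 35 = f6 xor 35 = c3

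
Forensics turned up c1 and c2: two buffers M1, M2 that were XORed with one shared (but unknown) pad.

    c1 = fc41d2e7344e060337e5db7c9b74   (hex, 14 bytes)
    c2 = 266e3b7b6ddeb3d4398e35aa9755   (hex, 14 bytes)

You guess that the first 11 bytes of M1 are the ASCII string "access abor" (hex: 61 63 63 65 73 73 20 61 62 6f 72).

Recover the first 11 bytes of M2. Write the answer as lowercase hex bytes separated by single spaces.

bb 4c 8a f9 2a e3 95 b6 6c 04 9c

First, c1 ⊕ c2 = (M1 ⊕ K) ⊕ (M2 ⊕ K) = M1 ⊕ M2, so the key drops out. Then M2 = (M1 ⊕ M2) ⊕ M1 over the first 11 bytes.
byte 0: (fc ⊕ 26) ⊕ 61 = da ⊕ 61 = bb
byte 1: (41 ⊕ 6e) ⊕ 63 = 2f ⊕ 63 = 4c
byte 2: (d2 ⊕ 3b) ⊕ 63 = e9 ⊕ 63 = 8a
byte 3: (e7 ⊕ 7b) ⊕ 65 = 9c ⊕ 65 = f9
byte 4: (34 ⊕ 6d) ⊕ 73 = 59 ⊕ 73 = 2a
byte 5: (4e ⊕ de) ⊕ 73 = 90 ⊕ 73 = e3
byte 6: (06 ⊕ b3) ⊕ 20 = b5 ⊕ 20 = 95
byte 7: (03 ⊕ d4) ⊕ 61 = d7 ⊕ 61 = b6
byte 8: (37 ⊕ 39) ⊕ 62 = 0e ⊕ 62 = 6c
byte 9: (e5 ⊕ 8e) ⊕ 6f = 6b ⊕ 6f = 04
byte 10: (db ⊕ 35) ⊕ 72 = ee ⊕ 72 = 9c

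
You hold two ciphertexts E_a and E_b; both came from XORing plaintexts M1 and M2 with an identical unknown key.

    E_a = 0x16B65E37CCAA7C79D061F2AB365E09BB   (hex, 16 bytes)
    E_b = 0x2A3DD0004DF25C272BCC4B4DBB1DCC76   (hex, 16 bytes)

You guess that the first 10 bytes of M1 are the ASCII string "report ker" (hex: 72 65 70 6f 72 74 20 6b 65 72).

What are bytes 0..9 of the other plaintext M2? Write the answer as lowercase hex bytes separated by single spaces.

First, E_a ⊕ E_b = (M1 ⊕ K) ⊕ (M2 ⊕ K) = M1 ⊕ M2, so the key drops out. Then M2 = (M1 ⊕ M2) ⊕ M1 over the first 10 bytes.
byte 0: (16 ⊕ 2a) ⊕ 72 = 3c ⊕ 72 = 4e
byte 1: (b6 ⊕ 3d) ⊕ 65 = 8b ⊕ 65 = ee
byte 2: (5e ⊕ d0) ⊕ 70 = 8e ⊕ 70 = fe
byte 3: (37 ⊕ 00) ⊕ 6f = 37 ⊕ 6f = 58
byte 4: (cc ⊕ 4d) ⊕ 72 = 81 ⊕ 72 = f3
byte 5: (aa ⊕ f2) ⊕ 74 = 58 ⊕ 74 = 2c
byte 6: (7c ⊕ 5c) ⊕ 20 = 20 ⊕ 20 = 00
byte 7: (79 ⊕ 27) ⊕ 6b = 5e ⊕ 6b = 35
byte 8: (d0 ⊕ 2b) ⊕ 65 = fb ⊕ 65 = 9e
byte 9: (61 ⊕ cc) ⊕ 72 = ad ⊕ 72 = df

4e ee fe 58 f3 2c 00 35 9e df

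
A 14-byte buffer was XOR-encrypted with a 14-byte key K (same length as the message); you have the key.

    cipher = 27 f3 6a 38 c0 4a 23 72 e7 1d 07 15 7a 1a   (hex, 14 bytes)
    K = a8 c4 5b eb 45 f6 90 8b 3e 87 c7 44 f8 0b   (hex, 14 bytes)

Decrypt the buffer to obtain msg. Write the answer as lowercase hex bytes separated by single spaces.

byte 0: 27 XOR a8 = 8f
byte 1: f3 XOR c4 = 37
byte 2: 6a XOR 5b = 31
byte 3: 38 XOR eb = d3
byte 4: c0 XOR 45 = 85
byte 5: 4a XOR f6 = bc
byte 6: 23 XOR 90 = b3
byte 7: 72 XOR 8b = f9
byte 8: e7 XOR 3e = d9
byte 9: 1d XOR 87 = 9a
byte 10: 07 XOR c7 = c0
byte 11: 15 XOR 44 = 51
byte 12: 7a XOR f8 = 82
byte 13: 1a XOR 0b = 11

8f 37 31 d3 85 bc b3 f9 d9 9a c0 51 82 11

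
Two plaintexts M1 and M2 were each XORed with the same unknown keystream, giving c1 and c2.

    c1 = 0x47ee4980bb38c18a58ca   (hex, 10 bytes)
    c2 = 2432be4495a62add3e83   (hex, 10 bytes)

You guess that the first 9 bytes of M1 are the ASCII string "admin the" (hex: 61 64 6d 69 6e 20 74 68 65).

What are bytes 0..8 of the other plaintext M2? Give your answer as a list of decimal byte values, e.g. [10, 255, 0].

[2, 184, 154, 173, 64, 190, 159, 63, 3]

First, c1 ⊕ c2 = (M1 ⊕ K) ⊕ (M2 ⊕ K) = M1 ⊕ M2, so the key drops out. Then M2 = (M1 ⊕ M2) ⊕ M1 over the first 9 bytes.
byte 0: (47 ^ 24) ^ 61 = 63 ^ 61 = 02
byte 1: (ee ^ 32) ^ 64 = dc ^ 64 = b8
byte 2: (49 ^ be) ^ 6d = f7 ^ 6d = 9a
byte 3: (80 ^ 44) ^ 69 = c4 ^ 69 = ad
byte 4: (bb ^ 95) ^ 6e = 2e ^ 6e = 40
byte 5: (38 ^ a6) ^ 20 = 9e ^ 20 = be
byte 6: (c1 ^ 2a) ^ 74 = eb ^ 74 = 9f
byte 7: (8a ^ dd) ^ 68 = 57 ^ 68 = 3f
byte 8: (58 ^ 3e) ^ 65 = 66 ^ 65 = 03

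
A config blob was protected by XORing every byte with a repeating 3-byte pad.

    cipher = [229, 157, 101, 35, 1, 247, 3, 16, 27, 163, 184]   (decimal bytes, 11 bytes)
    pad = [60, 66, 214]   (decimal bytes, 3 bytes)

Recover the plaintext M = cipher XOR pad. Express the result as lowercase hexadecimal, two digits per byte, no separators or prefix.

d9dfb31f43213f52cd9ffa

The 3-byte key repeats, so the effective keystream is 3c 42 d6 3c 42 d6 3c 42 d6 3c 42.
byte 0: e5 ^ 3c = d9
byte 1: 9d ^ 42 = df
byte 2: 65 ^ d6 = b3
byte 3: 23 ^ 3c = 1f
byte 4: 01 ^ 42 = 43
byte 5: f7 ^ d6 = 21
byte 6: 03 ^ 3c = 3f
byte 7: 10 ^ 42 = 52
byte 8: 1b ^ d6 = cd
byte 9: a3 ^ 3c = 9f
byte 10: b8 ^ 42 = fa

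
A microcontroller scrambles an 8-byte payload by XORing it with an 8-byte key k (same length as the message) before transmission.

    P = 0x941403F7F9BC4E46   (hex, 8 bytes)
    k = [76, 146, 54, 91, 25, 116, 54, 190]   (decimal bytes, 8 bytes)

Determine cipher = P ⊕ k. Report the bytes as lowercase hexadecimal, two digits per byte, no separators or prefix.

XOR is its own inverse, so applying the key byte-wise gives the result directly.
byte 0: 10010100 xor 01001100 = 11011000
byte 1: 00010100 xor 10010010 = 10000110
byte 2: 00000011 xor 00110110 = 00110101
byte 3: 11110111 xor 01011011 = 10101100
byte 4: 11111001 xor 00011001 = 11100000
byte 5: 10111100 xor 01110100 = 11001000
byte 6: 01001110 xor 00110110 = 01111000
byte 7: 01000110 xor 10111110 = 11111000

d88635ace0c878f8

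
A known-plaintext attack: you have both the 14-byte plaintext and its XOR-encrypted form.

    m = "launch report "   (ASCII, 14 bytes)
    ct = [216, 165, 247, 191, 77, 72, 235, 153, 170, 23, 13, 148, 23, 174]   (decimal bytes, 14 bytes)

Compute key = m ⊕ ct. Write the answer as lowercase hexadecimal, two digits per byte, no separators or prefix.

b4c482d12e20cbebcf6762e6638e

Since ct = m ⊕ key, XORing both sides with m gives key = m ⊕ ct.
byte 0: 6c ^ d8 = b4
byte 1: 61 ^ a5 = c4
byte 2: 75 ^ f7 = 82
byte 3: 6e ^ bf = d1
byte 4: 63 ^ 4d = 2e
byte 5: 68 ^ 48 = 20
byte 6: 20 ^ eb = cb
byte 7: 72 ^ 99 = eb
byte 8: 65 ^ aa = cf
byte 9: 70 ^ 17 = 67
byte 10: 6f ^ 0d = 62
byte 11: 72 ^ 94 = e6
byte 12: 74 ^ 17 = 63
byte 13: 20 ^ ae = 8e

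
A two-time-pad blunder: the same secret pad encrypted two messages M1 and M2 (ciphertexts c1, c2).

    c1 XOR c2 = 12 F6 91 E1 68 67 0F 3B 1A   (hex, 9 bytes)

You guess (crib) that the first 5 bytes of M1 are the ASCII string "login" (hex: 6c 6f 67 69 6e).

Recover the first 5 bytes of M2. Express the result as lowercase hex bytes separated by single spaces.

7e 99 f6 88 06

Since c1 ⊕ c2 = M1 ⊕ M2, XORing with the guessed M1 bytes yields the corresponding M2 bytes: M2 = (c1 ⊕ c2) ⊕ M1.
12 xor 6c = 7e
f6 xor 6f = 99
91 xor 67 = f6
e1 xor 69 = 88
68 xor 6e = 06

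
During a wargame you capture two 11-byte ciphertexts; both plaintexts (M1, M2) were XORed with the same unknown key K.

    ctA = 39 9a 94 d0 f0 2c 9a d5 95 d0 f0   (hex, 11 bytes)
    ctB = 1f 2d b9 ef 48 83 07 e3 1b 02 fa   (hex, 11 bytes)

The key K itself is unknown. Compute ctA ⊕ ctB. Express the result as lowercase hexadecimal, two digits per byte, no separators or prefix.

26b72d3fb8af9d368ed20a

ctA ⊕ ctB = (M1 ⊕ K) ⊕ (M2 ⊕ K) = M1 ⊕ M2 — the shared key cancels under XOR.
39 XOR 1f = 26
9a XOR 2d = b7
94 XOR b9 = 2d
d0 XOR ef = 3f
f0 XOR 48 = b8
2c XOR 83 = af
9a XOR 07 = 9d
d5 XOR e3 = 36
95 XOR 1b = 8e
d0 XOR 02 = d2
f0 XOR fa = 0a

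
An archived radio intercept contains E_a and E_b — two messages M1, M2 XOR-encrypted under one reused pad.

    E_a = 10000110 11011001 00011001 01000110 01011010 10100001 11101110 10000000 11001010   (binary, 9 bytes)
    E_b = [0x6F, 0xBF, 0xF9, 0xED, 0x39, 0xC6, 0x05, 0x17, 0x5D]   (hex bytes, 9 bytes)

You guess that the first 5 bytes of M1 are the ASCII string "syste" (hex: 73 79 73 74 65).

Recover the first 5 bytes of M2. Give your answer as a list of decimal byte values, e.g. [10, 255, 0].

[154, 31, 147, 223, 6]

First, E_a ⊕ E_b = (M1 ⊕ K) ⊕ (M2 ⊕ K) = M1 ⊕ M2, so the key drops out. Then M2 = (M1 ⊕ M2) ⊕ M1 over the first 5 bytes.
byte 0: (86 ^ 6f) ^ 73 = e9 ^ 73 = 9a
byte 1: (d9 ^ bf) ^ 79 = 66 ^ 79 = 1f
byte 2: (19 ^ f9) ^ 73 = e0 ^ 73 = 93
byte 3: (46 ^ ed) ^ 74 = ab ^ 74 = df
byte 4: (5a ^ 39) ^ 65 = 63 ^ 65 = 06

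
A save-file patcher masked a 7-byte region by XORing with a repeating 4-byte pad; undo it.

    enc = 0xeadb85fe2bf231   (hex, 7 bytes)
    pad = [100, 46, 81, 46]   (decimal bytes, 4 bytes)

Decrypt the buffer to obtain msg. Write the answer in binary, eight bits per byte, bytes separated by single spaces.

The 4-byte key repeats, so the effective keystream is 64 2e 51 2e 64 2e 51.
byte 0: ea xor 64 = 8e
byte 1: db xor 2e = f5
byte 2: 85 xor 51 = d4
byte 3: fe xor 2e = d0
byte 4: 2b xor 64 = 4f
byte 5: f2 xor 2e = dc
byte 6: 31 xor 51 = 60

10001110 11110101 11010100 11010000 01001111 11011100 01100000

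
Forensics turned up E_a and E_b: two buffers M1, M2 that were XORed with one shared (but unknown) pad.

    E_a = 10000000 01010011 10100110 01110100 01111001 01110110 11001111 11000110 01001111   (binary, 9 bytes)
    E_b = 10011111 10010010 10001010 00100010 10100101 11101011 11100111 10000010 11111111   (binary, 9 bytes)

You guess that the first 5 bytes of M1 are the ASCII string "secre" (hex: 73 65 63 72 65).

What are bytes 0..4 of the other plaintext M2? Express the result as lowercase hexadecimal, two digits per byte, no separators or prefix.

6ca44f24b9

First, E_a ⊕ E_b = (M1 ⊕ K) ⊕ (M2 ⊕ K) = M1 ⊕ M2, so the key drops out. Then M2 = (M1 ⊕ M2) ⊕ M1 over the first 5 bytes.
byte 0: (80 XOR 9f) XOR 73 = 1f XOR 73 = 6c
byte 1: (53 XOR 92) XOR 65 = c1 XOR 65 = a4
byte 2: (a6 XOR 8a) XOR 63 = 2c XOR 63 = 4f
byte 3: (74 XOR 22) XOR 72 = 56 XOR 72 = 24
byte 4: (79 XOR a5) XOR 65 = dc XOR 65 = b9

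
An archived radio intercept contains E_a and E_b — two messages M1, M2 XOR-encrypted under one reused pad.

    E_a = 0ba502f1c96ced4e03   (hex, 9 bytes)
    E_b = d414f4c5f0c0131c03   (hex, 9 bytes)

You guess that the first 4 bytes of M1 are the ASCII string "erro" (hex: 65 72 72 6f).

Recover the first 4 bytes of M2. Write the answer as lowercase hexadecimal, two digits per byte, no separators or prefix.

First, E_a ⊕ E_b = (M1 ⊕ K) ⊕ (M2 ⊕ K) = M1 ⊕ M2, so the key drops out. Then M2 = (M1 ⊕ M2) ⊕ M1 over the first 4 bytes.
byte 0: (0b XOR d4) XOR 65 = df XOR 65 = ba
byte 1: (a5 XOR 14) XOR 72 = b1 XOR 72 = c3
byte 2: (02 XOR f4) XOR 72 = f6 XOR 72 = 84
byte 3: (f1 XOR c5) XOR 6f = 34 XOR 6f = 5b

bac3845b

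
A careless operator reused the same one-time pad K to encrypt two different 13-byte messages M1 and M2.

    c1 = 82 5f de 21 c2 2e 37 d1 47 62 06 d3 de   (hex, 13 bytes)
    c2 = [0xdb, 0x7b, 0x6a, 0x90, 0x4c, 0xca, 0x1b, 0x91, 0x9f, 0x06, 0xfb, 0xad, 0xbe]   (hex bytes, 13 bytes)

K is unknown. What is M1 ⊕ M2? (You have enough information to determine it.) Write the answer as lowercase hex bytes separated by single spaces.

59 24 b4 b1 8e e4 2c 40 d8 64 fd 7e 60

c1 ⊕ c2 = (M1 ⊕ K) ⊕ (M2 ⊕ K) = M1 ⊕ M2 — the shared key cancels under XOR.
10000010 ^ 11011011 = 01011001
01011111 ^ 01111011 = 00100100
11011110 ^ 01101010 = 10110100
00100001 ^ 10010000 = 10110001
11000010 ^ 01001100 = 10001110
00101110 ^ 11001010 = 11100100
00110111 ^ 00011011 = 00101100
11010001 ^ 10010001 = 01000000
01000111 ^ 10011111 = 11011000
01100010 ^ 00000110 = 01100100
00000110 ^ 11111011 = 11111101
11010011 ^ 10101101 = 01111110
11011110 ^ 10111110 = 01100000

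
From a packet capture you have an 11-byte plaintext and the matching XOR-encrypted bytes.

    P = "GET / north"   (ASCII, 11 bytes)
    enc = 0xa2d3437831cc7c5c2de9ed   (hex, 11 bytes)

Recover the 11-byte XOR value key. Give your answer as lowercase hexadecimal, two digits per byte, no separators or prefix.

e59617581eec12335f9d85

Since enc = P ⊕ key, XORing both sides with P gives key = P ⊕ enc.
47 xor a2 = e5
45 xor d3 = 96
54 xor 43 = 17
20 xor 78 = 58
2f xor 31 = 1e
20 xor cc = ec
6e xor 7c = 12
6f xor 5c = 33
72 xor 2d = 5f
74 xor e9 = 9d
68 xor ed = 85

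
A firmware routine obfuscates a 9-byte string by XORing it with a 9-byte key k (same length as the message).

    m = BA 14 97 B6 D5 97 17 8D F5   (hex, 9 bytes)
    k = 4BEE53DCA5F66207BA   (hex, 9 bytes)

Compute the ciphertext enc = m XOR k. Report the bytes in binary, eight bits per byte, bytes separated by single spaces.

11110001 11111010 11000100 01101010 01110000 01100001 01110101 10001010 01001111

XOR is its own inverse, so applying the key byte-wise gives the result directly.
byte 0: ba xor 4b = f1
byte 1: 14 xor ee = fa
byte 2: 97 xor 53 = c4
byte 3: b6 xor dc = 6a
byte 4: d5 xor a5 = 70
byte 5: 97 xor f6 = 61
byte 6: 17 xor 62 = 75
byte 7: 8d xor 07 = 8a
byte 8: f5 xor ba = 4f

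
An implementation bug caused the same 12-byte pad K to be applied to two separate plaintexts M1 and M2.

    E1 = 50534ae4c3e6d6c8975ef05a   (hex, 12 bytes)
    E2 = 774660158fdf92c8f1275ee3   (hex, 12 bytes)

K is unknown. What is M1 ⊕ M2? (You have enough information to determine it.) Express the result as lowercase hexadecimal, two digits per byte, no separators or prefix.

27152af14c3944006679aeb9

E1 ⊕ E2 = (M1 ⊕ K) ⊕ (M2 ⊕ K) = M1 ⊕ M2 — the shared key cancels under XOR.
byte 0: 01010000 xor 01110111 = 00100111
byte 1: 01010011 xor 01000110 = 00010101
byte 2: 01001010 xor 01100000 = 00101010
byte 3: 11100100 xor 00010101 = 11110001
byte 4: 11000011 xor 10001111 = 01001100
byte 5: 11100110 xor 11011111 = 00111001
byte 6: 11010110 xor 10010010 = 01000100
byte 7: 11001000 xor 11001000 = 00000000
byte 8: 10010111 xor 11110001 = 01100110
byte 9: 01011110 xor 00100111 = 01111001
byte 10: 11110000 xor 01011110 = 10101110
byte 11: 01011010 xor 11100011 = 10111001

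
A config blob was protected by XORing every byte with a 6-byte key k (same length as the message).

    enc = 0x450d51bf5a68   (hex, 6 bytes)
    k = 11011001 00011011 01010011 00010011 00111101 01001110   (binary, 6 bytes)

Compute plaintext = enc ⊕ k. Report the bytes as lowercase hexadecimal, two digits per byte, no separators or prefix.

9c1602ac6726

XOR is its own inverse, so applying the key byte-wise gives the result directly.
byte 0: 45 XOR d9 = 9c
byte 1: 0d XOR 1b = 16
byte 2: 51 XOR 53 = 02
byte 3: bf XOR 13 = ac
byte 4: 5a XOR 3d = 67
byte 5: 68 XOR 4e = 26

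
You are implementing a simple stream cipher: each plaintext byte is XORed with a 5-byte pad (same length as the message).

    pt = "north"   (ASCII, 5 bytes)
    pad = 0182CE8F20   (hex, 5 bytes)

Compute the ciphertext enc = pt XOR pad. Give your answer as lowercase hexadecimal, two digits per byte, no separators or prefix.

110 ⊕   1 = 111
111 ⊕ 130 = 237
114 ⊕ 206 = 188
116 ⊕ 143 = 251
104 ⊕  32 =  72

6fedbcfb48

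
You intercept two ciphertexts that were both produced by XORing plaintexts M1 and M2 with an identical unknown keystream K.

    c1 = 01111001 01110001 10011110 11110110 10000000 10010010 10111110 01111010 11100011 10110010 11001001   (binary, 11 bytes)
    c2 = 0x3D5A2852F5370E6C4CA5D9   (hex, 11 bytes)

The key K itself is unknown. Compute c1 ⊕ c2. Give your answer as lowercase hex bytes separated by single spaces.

c1 ⊕ c2 = (M1 ⊕ K) ⊕ (M2 ⊕ K) = M1 ⊕ M2 — the shared key cancels under XOR.
79 ⊕ 3d = 44
71 ⊕ 5a = 2b
9e ⊕ 28 = b6
f6 ⊕ 52 = a4
80 ⊕ f5 = 75
92 ⊕ 37 = a5
be ⊕ 0e = b0
7a ⊕ 6c = 16
e3 ⊕ 4c = af
b2 ⊕ a5 = 17
c9 ⊕ d9 = 10

44 2b b6 a4 75 a5 b0 16 af 17 10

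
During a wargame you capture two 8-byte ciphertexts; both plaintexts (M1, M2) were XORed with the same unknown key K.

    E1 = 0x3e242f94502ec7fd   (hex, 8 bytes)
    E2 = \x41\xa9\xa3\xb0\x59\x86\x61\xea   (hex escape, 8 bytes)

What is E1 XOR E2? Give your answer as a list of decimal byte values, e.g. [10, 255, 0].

[127, 141, 140, 36, 9, 168, 166, 23]

E1 ⊕ E2 = (M1 ⊕ K) ⊕ (M2 ⊕ K) = M1 ⊕ M2 — the shared key cancels under XOR.
3e ^ 41 = 7f
24 ^ a9 = 8d
2f ^ a3 = 8c
94 ^ b0 = 24
50 ^ 59 = 09
2e ^ 86 = a8
c7 ^ 61 = a6
fd ^ ea = 17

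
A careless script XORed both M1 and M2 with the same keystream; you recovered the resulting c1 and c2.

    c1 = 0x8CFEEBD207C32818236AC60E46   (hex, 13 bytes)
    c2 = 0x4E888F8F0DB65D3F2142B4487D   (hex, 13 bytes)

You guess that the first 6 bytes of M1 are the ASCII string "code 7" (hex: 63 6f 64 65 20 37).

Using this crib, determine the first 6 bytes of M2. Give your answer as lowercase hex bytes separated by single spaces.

First, c1 ⊕ c2 = (M1 ⊕ K) ⊕ (M2 ⊕ K) = M1 ⊕ M2, so the key drops out. Then M2 = (M1 ⊕ M2) ⊕ M1 over the first 6 bytes.
byte 0: (8c ⊕ 4e) ⊕ 63 = c2 ⊕ 63 = a1
byte 1: (fe ⊕ 88) ⊕ 6f = 76 ⊕ 6f = 19
byte 2: (eb ⊕ 8f) ⊕ 64 = 64 ⊕ 64 = 00
byte 3: (d2 ⊕ 8f) ⊕ 65 = 5d ⊕ 65 = 38
byte 4: (07 ⊕ 0d) ⊕ 20 = 0a ⊕ 20 = 2a
byte 5: (c3 ⊕ b6) ⊕ 37 = 75 ⊕ 37 = 42

a1 19 00 38 2a 42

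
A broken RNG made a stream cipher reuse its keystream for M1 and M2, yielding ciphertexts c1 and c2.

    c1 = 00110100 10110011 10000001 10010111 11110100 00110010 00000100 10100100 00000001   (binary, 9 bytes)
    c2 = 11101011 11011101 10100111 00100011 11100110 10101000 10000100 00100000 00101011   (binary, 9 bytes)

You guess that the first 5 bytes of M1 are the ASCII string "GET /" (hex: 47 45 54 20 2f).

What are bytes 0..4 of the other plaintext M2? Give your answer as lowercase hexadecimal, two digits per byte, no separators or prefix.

First, c1 ⊕ c2 = (M1 ⊕ K) ⊕ (M2 ⊕ K) = M1 ⊕ M2, so the key drops out. Then M2 = (M1 ⊕ M2) ⊕ M1 over the first 5 bytes.
byte 0: (34 ^ eb) ^ 47 = df ^ 47 = 98
byte 1: (b3 ^ dd) ^ 45 = 6e ^ 45 = 2b
byte 2: (81 ^ a7) ^ 54 = 26 ^ 54 = 72
byte 3: (97 ^ 23) ^ 20 = b4 ^ 20 = 94
byte 4: (f4 ^ e6) ^ 2f = 12 ^ 2f = 3d

982b72943d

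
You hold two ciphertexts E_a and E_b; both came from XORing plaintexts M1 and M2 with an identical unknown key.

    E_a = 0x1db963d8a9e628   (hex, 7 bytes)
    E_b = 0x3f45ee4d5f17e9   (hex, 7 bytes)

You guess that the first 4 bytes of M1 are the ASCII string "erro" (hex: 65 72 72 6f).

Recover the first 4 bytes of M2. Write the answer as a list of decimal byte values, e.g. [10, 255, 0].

[71, 142, 255, 250]

First, E_a ⊕ E_b = (M1 ⊕ K) ⊕ (M2 ⊕ K) = M1 ⊕ M2, so the key drops out. Then M2 = (M1 ⊕ M2) ⊕ M1 over the first 4 bytes.
byte 0: (1d ^ 3f) ^ 65 = 22 ^ 65 = 47
byte 1: (b9 ^ 45) ^ 72 = fc ^ 72 = 8e
byte 2: (63 ^ ee) ^ 72 = 8d ^ 72 = ff
byte 3: (d8 ^ 4d) ^ 6f = 95 ^ 6f = fa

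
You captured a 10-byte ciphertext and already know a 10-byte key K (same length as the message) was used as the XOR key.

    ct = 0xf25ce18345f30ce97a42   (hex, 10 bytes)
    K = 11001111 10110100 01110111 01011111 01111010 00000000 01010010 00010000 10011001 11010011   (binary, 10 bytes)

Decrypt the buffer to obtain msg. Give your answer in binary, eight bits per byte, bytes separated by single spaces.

00111101 11101000 10010110 11011100 00111111 11110011 01011110 11111001 11100011 10010001

byte 0: f2 xor cf = 3d
byte 1: 5c xor b4 = e8
byte 2: e1 xor 77 = 96
byte 3: 83 xor 5f = dc
byte 4: 45 xor 7a = 3f
byte 5: f3 xor 00 = f3
byte 6: 0c xor 52 = 5e
byte 7: e9 xor 10 = f9
byte 8: 7a xor 99 = e3
byte 9: 42 xor d3 = 91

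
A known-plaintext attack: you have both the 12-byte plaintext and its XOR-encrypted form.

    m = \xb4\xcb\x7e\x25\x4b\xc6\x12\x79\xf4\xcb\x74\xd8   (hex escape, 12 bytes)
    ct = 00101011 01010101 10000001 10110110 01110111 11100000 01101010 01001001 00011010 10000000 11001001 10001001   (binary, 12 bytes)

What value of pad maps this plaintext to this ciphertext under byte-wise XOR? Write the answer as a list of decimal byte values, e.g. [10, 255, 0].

[159, 158, 255, 147, 60, 38, 120, 48, 238, 75, 189, 81]

Since ct = m ⊕ pad, XORing both sides with m gives pad = m ⊕ ct.
b4 ^ 2b = 9f
cb ^ 55 = 9e
7e ^ 81 = ff
25 ^ b6 = 93
4b ^ 77 = 3c
c6 ^ e0 = 26
12 ^ 6a = 78
79 ^ 49 = 30
f4 ^ 1a = ee
cb ^ 80 = 4b
74 ^ c9 = bd
d8 ^ 89 = 51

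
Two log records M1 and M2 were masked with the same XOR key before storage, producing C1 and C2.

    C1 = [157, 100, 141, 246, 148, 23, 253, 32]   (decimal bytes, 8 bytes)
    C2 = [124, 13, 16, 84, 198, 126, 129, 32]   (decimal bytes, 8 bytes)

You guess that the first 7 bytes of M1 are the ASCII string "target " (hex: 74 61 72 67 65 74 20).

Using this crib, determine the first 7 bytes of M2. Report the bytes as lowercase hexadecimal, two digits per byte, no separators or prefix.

9508efc5371d5c

First, C1 ⊕ C2 = (M1 ⊕ K) ⊕ (M2 ⊕ K) = M1 ⊕ M2, so the key drops out. Then M2 = (M1 ⊕ M2) ⊕ M1 over the first 7 bytes.
byte 0: (9d ^ 7c) ^ 74 = e1 ^ 74 = 95
byte 1: (64 ^ 0d) ^ 61 = 69 ^ 61 = 08
byte 2: (8d ^ 10) ^ 72 = 9d ^ 72 = ef
byte 3: (f6 ^ 54) ^ 67 = a2 ^ 67 = c5
byte 4: (94 ^ c6) ^ 65 = 52 ^ 65 = 37
byte 5: (17 ^ 7e) ^ 74 = 69 ^ 74 = 1d
byte 6: (fd ^ 81) ^ 20 = 7c ^ 20 = 5c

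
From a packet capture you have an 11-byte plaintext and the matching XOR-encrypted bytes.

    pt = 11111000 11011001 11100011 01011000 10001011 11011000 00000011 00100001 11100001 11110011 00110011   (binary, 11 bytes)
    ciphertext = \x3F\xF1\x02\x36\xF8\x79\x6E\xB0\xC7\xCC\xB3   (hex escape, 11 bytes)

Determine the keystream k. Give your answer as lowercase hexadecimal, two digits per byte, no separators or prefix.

Since ciphertext = pt ⊕ k, XORing both sides with pt gives k = pt ⊕ ciphertext.
248 ^  63 = 199
217 ^ 241 =  40
227 ^   2 = 225
 88 ^  54 = 110
139 ^ 248 = 115
216 ^ 121 = 161
  3 ^ 110 = 109
 33 ^ 176 = 145
225 ^ 199 =  38
243 ^ 204 =  63
 51 ^ 179 = 128

c728e16e73a16d91263f80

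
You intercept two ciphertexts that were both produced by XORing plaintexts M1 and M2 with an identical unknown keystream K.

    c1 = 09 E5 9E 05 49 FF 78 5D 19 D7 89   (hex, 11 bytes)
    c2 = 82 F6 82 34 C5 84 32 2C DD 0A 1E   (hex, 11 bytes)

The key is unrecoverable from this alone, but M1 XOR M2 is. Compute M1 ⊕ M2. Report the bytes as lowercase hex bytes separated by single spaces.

8b 13 1c 31 8c 7b 4a 71 c4 dd 97

c1 ⊕ c2 = (M1 ⊕ K) ⊕ (M2 ⊕ K) = M1 ⊕ M2 — the shared key cancels under XOR.
09 XOR 82 = 8b
e5 XOR f6 = 13
9e XOR 82 = 1c
05 XOR 34 = 31
49 XOR c5 = 8c
ff XOR 84 = 7b
78 XOR 32 = 4a
5d XOR 2c = 71
19 XOR dd = c4
d7 XOR 0a = dd
89 XOR 1e = 97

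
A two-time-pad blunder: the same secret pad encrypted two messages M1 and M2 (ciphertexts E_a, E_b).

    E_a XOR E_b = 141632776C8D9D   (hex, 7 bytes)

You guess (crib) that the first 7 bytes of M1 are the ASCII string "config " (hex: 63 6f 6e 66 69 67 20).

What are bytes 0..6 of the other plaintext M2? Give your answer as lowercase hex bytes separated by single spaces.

Since E_a ⊕ E_b = M1 ⊕ M2, XORing with the guessed M1 bytes yields the corresponding M2 bytes: M2 = (E_a ⊕ E_b) ⊕ M1.
byte 0: 14 xor 63 = 77
byte 1: 16 xor 6f = 79
byte 2: 32 xor 6e = 5c
byte 3: 77 xor 66 = 11
byte 4: 6c xor 69 = 05
byte 5: 8d xor 67 = ea
byte 6: 9d xor 20 = bd

77 79 5c 11 05 ea bd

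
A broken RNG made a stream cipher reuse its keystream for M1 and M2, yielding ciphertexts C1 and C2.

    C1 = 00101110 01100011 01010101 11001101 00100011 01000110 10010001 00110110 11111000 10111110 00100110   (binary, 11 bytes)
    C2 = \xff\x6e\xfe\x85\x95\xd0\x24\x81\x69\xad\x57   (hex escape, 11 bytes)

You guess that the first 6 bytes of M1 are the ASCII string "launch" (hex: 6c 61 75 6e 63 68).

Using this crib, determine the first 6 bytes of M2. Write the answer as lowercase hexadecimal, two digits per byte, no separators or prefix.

bd6cde26d5fe

First, C1 ⊕ C2 = (M1 ⊕ K) ⊕ (M2 ⊕ K) = M1 ⊕ M2, so the key drops out. Then M2 = (M1 ⊕ M2) ⊕ M1 over the first 6 bytes.
byte 0: (2e ⊕ ff) ⊕ 6c = d1 ⊕ 6c = bd
byte 1: (63 ⊕ 6e) ⊕ 61 = 0d ⊕ 61 = 6c
byte 2: (55 ⊕ fe) ⊕ 75 = ab ⊕ 75 = de
byte 3: (cd ⊕ 85) ⊕ 6e = 48 ⊕ 6e = 26
byte 4: (23 ⊕ 95) ⊕ 63 = b6 ⊕ 63 = d5
byte 5: (46 ⊕ d0) ⊕ 68 = 96 ⊕ 68 = fe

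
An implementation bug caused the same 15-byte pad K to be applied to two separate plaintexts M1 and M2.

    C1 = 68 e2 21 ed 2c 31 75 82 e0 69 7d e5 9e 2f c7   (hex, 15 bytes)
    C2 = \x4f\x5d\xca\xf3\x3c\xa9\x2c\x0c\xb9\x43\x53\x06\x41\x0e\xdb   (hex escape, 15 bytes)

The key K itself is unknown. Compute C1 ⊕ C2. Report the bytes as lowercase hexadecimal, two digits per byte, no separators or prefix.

27bfeb1e1098598e592a2ee3df211c

C1 ⊕ C2 = (M1 ⊕ K) ⊕ (M2 ⊕ K) = M1 ⊕ M2 — the shared key cancels under XOR.
68 xor 4f = 27
e2 xor 5d = bf
21 xor ca = eb
ed xor f3 = 1e
2c xor 3c = 10
31 xor a9 = 98
75 xor 2c = 59
82 xor 0c = 8e
e0 xor b9 = 59
69 xor 43 = 2a
7d xor 53 = 2e
e5 xor 06 = e3
9e xor 41 = df
2f xor 0e = 21
c7 xor db = 1c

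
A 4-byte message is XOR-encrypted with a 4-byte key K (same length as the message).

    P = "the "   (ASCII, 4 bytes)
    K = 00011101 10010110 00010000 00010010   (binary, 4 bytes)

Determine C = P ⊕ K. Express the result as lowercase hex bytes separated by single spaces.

69 fe 75 32

XOR is its own inverse, so applying the key byte-wise gives the result directly.
74 ^ 1d = 69
68 ^ 96 = fe
65 ^ 10 = 75
20 ^ 12 = 32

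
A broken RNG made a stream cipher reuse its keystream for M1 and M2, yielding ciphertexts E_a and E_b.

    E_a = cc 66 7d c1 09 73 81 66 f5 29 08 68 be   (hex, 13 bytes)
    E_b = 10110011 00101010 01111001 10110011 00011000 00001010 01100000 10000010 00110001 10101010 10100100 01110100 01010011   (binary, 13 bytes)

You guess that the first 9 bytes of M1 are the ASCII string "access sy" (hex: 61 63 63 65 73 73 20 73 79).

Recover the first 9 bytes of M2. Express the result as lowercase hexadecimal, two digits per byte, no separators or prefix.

1e2f6717620ac197bd

First, E_a ⊕ E_b = (M1 ⊕ K) ⊕ (M2 ⊕ K) = M1 ⊕ M2, so the key drops out. Then M2 = (M1 ⊕ M2) ⊕ M1 over the first 9 bytes.
byte 0: (cc xor b3) xor 61 = 7f xor 61 = 1e
byte 1: (66 xor 2a) xor 63 = 4c xor 63 = 2f
byte 2: (7d xor 79) xor 63 = 04 xor 63 = 67
byte 3: (c1 xor b3) xor 65 = 72 xor 65 = 17
byte 4: (09 xor 18) xor 73 = 11 xor 73 = 62
byte 5: (73 xor 0a) xor 73 = 79 xor 73 = 0a
byte 6: (81 xor 60) xor 20 = e1 xor 20 = c1
byte 7: (66 xor 82) xor 73 = e4 xor 73 = 97
byte 8: (f5 xor 31) xor 79 = c4 xor 79 = bd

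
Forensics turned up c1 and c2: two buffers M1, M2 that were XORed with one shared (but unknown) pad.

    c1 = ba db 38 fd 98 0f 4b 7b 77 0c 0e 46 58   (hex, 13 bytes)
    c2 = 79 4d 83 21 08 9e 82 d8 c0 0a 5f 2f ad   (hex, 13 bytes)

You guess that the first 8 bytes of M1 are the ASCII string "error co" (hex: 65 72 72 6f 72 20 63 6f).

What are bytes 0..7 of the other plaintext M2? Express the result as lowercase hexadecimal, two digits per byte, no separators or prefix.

First, c1 ⊕ c2 = (M1 ⊕ K) ⊕ (M2 ⊕ K) = M1 ⊕ M2, so the key drops out. Then M2 = (M1 ⊕ M2) ⊕ M1 over the first 8 bytes.
byte 0: (ba ^ 79) ^ 65 = c3 ^ 65 = a6
byte 1: (db ^ 4d) ^ 72 = 96 ^ 72 = e4
byte 2: (38 ^ 83) ^ 72 = bb ^ 72 = c9
byte 3: (fd ^ 21) ^ 6f = dc ^ 6f = b3
byte 4: (98 ^ 08) ^ 72 = 90 ^ 72 = e2
byte 5: (0f ^ 9e) ^ 20 = 91 ^ 20 = b1
byte 6: (4b ^ 82) ^ 63 = c9 ^ 63 = aa
byte 7: (7b ^ d8) ^ 6f = a3 ^ 6f = cc

a6e4c9b3e2b1aacc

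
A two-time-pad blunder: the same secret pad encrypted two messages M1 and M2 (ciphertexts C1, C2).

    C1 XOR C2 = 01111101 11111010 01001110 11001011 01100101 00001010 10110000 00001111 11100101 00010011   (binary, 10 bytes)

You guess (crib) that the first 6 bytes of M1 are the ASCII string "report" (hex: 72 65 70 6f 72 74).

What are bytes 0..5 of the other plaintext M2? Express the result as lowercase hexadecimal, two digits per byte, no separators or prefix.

0f9f3ea4177e

Since C1 ⊕ C2 = M1 ⊕ M2, XORing with the guessed M1 bytes yields the corresponding M2 bytes: M2 = (C1 ⊕ C2) ⊕ M1.
7d ^ 72 = 0f
fa ^ 65 = 9f
4e ^ 70 = 3e
cb ^ 6f = a4
65 ^ 72 = 17
0a ^ 74 = 7e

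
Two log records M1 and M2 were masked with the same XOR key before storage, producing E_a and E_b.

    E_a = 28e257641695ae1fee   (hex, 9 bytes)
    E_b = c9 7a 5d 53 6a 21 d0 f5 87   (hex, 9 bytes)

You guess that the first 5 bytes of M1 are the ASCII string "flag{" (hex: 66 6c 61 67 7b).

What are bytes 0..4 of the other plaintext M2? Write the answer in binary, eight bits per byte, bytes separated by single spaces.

10000111 11110100 01101011 01010000 00000111

First, E_a ⊕ E_b = (M1 ⊕ K) ⊕ (M2 ⊕ K) = M1 ⊕ M2, so the key drops out. Then M2 = (M1 ⊕ M2) ⊕ M1 over the first 5 bytes.
byte 0: (28 ^ c9) ^ 66 = e1 ^ 66 = 87
byte 1: (e2 ^ 7a) ^ 6c = 98 ^ 6c = f4
byte 2: (57 ^ 5d) ^ 61 = 0a ^ 61 = 6b
byte 3: (64 ^ 53) ^ 67 = 37 ^ 67 = 50
byte 4: (16 ^ 6a) ^ 7b = 7c ^ 7b = 07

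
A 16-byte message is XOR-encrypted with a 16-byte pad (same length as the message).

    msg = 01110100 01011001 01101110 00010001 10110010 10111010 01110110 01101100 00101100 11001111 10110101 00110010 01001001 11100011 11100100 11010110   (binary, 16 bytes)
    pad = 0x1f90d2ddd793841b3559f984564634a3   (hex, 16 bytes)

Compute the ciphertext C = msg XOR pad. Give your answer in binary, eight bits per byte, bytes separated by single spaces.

116 ⊕  31 = 107
 89 ⊕ 144 = 201
110 ⊕ 210 = 188
 17 ⊕ 221 = 204
178 ⊕ 215 = 101
186 ⊕ 147 =  41
118 ⊕ 132 = 242
108 ⊕  27 = 119
 44 ⊕  53 =  25
207 ⊕  89 = 150
181 ⊕ 249 =  76
 50 ⊕ 132 = 182
 73 ⊕  86 =  31
227 ⊕  70 = 165
228 ⊕  52 = 208
214 ⊕ 163 = 117

01101011 11001001 10111100 11001100 01100101 00101001 11110010 01110111 00011001 10010110 01001100 10110110 00011111 10100101 11010000 01110101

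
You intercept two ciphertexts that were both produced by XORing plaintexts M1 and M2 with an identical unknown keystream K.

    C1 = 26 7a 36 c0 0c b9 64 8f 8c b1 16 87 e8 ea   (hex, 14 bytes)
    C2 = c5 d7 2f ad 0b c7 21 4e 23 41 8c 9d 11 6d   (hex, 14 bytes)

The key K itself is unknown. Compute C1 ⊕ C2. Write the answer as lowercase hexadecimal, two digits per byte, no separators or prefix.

C1 ⊕ C2 = (M1 ⊕ K) ⊕ (M2 ⊕ K) = M1 ⊕ M2 — the shared key cancels under XOR.
26 xor c5 = e3
7a xor d7 = ad
36 xor 2f = 19
c0 xor ad = 6d
0c xor 0b = 07
b9 xor c7 = 7e
64 xor 21 = 45
8f xor 4e = c1
8c xor 23 = af
b1 xor 41 = f0
16 xor 8c = 9a
87 xor 9d = 1a
e8 xor 11 = f9
ea xor 6d = 87

e3ad196d077e45c1aff09a1af987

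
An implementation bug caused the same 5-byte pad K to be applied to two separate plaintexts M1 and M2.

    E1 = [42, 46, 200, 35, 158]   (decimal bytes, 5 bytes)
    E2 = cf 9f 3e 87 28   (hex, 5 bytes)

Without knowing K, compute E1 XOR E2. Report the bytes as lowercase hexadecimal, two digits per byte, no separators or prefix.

E1 ⊕ E2 = (M1 ⊕ K) ⊕ (M2 ⊕ K) = M1 ⊕ M2 — the shared key cancels under XOR.
2a ⊕ cf = e5
2e ⊕ 9f = b1
c8 ⊕ 3e = f6
23 ⊕ 87 = a4
9e ⊕ 28 = b6

e5b1f6a4b6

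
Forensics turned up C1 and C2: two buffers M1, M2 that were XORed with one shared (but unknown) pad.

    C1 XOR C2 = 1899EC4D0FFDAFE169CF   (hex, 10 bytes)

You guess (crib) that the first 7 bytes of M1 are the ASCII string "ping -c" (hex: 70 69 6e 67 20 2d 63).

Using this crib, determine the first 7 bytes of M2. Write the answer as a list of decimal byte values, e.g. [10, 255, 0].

Since C1 ⊕ C2 = M1 ⊕ M2, XORing with the guessed M1 bytes yields the corresponding M2 bytes: M2 = (C1 ⊕ C2) ⊕ M1.
00011000 xor 01110000 = 01101000
10011001 xor 01101001 = 11110000
11101100 xor 01101110 = 10000010
01001101 xor 01100111 = 00101010
00001111 xor 00100000 = 00101111
11111101 xor 00101101 = 11010000
10101111 xor 01100011 = 11001100

[104, 240, 130, 42, 47, 208, 204]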